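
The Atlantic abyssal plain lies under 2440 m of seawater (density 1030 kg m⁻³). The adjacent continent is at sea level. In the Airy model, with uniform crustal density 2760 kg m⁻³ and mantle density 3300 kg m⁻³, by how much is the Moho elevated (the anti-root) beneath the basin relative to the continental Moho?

7820 m

By Archimedes' principle applied to the lithosphere: replacing crust with seawater at the top is compensated by replacing crust with mantle at the base: d (ρ_c − ρ_w) = a (ρ_m − ρ_c).
a = d (ρ_c − ρ_w)/(ρ_m − ρ_c) = 2440 m × 1730/540 = 7820 m.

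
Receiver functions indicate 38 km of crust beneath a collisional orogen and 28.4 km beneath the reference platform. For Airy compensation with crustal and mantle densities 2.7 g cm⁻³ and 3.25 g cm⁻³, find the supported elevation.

Excess crust Δ = 38 km − 28.4 km = 9.6 km, split between elevation h and root r with h + r = Δ.
Airy balance ρ_c h = (ρ_m − ρ_c) r gives r = h ρ_c/(ρ_m − ρ_c), so h (1 + ρ_c/(ρ_m − ρ_c)) = Δ, i.e. h = Δ (ρ_m − ρ_c)/ρ_m.
h = 9.6 km × 0.55/3.25 = 1.62 km.

1.62 km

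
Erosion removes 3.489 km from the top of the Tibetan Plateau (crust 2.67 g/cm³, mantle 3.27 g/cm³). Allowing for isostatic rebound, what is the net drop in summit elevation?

Rebound u = e ρ_c/ρ_m = 3.489 km × 2.67/3.27 = 2.849 km.
Net surface drop = e − u = 3.489 km − 2.849 km = e (ρ_m − ρ_c)/ρ_m = 0.64 km.

0.64 km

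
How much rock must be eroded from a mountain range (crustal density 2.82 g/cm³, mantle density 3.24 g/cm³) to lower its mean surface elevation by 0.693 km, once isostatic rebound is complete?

Net drop Δ = e − u = e − e ρ_c/ρ_m = e (ρ_m − ρ_c)/ρ_m.
e = Δ ρ_m/(ρ_m − ρ_c) = 0.693 km × 3.24/0.42 = 5.35 km.

5.35 km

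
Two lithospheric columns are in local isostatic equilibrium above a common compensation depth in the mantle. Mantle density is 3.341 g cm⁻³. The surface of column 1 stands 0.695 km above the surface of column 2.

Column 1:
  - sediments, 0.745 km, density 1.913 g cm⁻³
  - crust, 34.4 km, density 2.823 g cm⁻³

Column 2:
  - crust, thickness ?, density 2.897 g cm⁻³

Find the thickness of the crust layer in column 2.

Take the compensation level at the base of the deeper column (depth z_c below the surface of column 1) and equate Σ ρ_i t_i down to z_c; mantle fills any gap and the z_c terms cancel.
Column 1: 0.745×1.913 + 34.4×2.823 + (z_c − 35.145)×3.341
Column 2: 0.695×0 + x×2.897 + (z_c − 0.695 − 0 − x)×3.341
The z_c×3.341 term appears on both sides and cancels. Collect the known terms of each column as K = Σ(ρt)_known − 3.341 × (depth of known layers): K_1 = 98.536385 − 3.341×35.145 = −18.88306; K_2 = 0 − 3.341×(0.695 + 0) = −2.321995.
Balance: K_1 = K_2 − x×(3.341 − 2.897), so x = (K_2 − K_1)/(3.341 − 2.897) = 16.5611/0.444 = 37.3 km.

37.3 km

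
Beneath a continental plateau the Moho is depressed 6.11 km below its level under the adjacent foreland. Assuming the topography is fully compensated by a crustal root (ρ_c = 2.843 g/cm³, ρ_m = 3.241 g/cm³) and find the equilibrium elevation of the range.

0.855 km

For local isostatic compensation: ρ_c h = (ρ_m − ρ_c) r.
h = r (ρ_m − ρ_c) / ρ_c = 6.11 km × (3.241 − 2.843) / 2.843 = 0.855 km.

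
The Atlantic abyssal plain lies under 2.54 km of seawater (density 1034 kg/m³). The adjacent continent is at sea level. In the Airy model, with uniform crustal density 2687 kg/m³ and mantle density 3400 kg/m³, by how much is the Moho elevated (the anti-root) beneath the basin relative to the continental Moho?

By Archimedes' principle applied to the lithosphere: replacing crust with seawater at the top is compensated by replacing crust with mantle at the base: d (ρ_c − ρ_w) = a (ρ_m − ρ_c).
a = d (ρ_c − ρ_w)/(ρ_m − ρ_c) = 2.54 km × 1653/713 = 5.89 km.

5.89 km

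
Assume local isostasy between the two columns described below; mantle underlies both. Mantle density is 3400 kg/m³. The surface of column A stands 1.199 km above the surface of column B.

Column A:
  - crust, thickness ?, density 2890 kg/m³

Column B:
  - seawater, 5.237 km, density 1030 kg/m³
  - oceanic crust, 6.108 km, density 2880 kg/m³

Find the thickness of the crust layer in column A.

38.6 km

Take the compensation level at the base of the deeper column (depth z_c below the surface of column A) and equate Σ ρ_i t_i down to z_c; mantle fills any gap and the z_c terms cancel.
Column A: x×2890 + (z_c − 0 − x)×3400
Column B: 1.199×0 + 5.237×1030 + 6.108×2880 + (z_c − 1.199 − 11.345)×3400
The z_c×3400 term appears on both sides and cancels. Collect the known terms of each column as K = Σ(ρt)_known − 3400 × (depth of known layers): K_A = 0 − 3400×0 = 0; K_B = 22985.15 − 3400×(1.199 + 11.345) = −19664.45.
Balance: K_A − x×(3400 − 2890) = K_B, so x = (K_A − K_B)/(3400 − 2890) = 19664.5/510 = 38.6 km.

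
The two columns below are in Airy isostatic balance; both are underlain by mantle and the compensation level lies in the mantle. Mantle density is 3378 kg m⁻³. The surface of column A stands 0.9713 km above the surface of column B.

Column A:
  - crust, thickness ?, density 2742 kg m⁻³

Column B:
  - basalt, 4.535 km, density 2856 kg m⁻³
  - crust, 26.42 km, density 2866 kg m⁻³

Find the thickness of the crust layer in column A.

30.1 km

Take the compensation level at the base of the deeper column (depth z_c below the surface of column A) and equate Σ ρ_i t_i down to z_c; mantle fills any gap and the z_c terms cancel.
Column A: x×2742 + (z_c − 0 − x)×3378
Column B: 0.9713×0 + 4.535×2856 + 26.42×2866 + (z_c − 0.9713 − 30.955)×3378
The z_c×3378 term appears on both sides and cancels. Collect the known terms of each column as K = Σ(ρt)_known − 3378 × (depth of known layers): K_A = 0 − 3378×0 = 0; K_B = 88671.68 − 3378×(0.9713 + 30.955) = −19175.3614.
Balance: K_A − x×(3378 − 2742) = K_B, so x = (K_A − K_B)/(3378 − 2742) = 19175.4/636 = 30.1 km.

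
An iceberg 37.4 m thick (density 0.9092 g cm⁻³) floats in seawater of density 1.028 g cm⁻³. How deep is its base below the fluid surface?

33.1 m

Draft d = t ρ_obj/ρ_fluid = 37.4 m × 0.9092/1.028 = 33.1 m.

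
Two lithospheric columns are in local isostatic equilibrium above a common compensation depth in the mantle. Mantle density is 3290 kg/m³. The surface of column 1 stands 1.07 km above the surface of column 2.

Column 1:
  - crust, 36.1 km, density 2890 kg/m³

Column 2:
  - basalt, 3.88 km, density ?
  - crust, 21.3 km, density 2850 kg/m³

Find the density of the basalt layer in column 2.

Take the compensation level at the base of the deeper column (depth z_c below the surface of column 1) and equate Σ ρ_i t_i down to z_c; mantle fills any gap and the z_c terms cancel.
Column 1: 36.1×2890 + (z_c − 36.1)×3290
Column 2: 1.07×0 + 3.88×ρ + 21.3×2850 + (z_c − 1.07 − 25.18)×3290
The z_c×3290 term appears on both sides and cancels. Collect the known terms of each column as K = Σ(ρt)_known − 3290 × (depth of known layers): K_1 = 104329 − 3290×36.1 = −14440; K_2 = 60705 − 3290×(1.07 + 25.18) = −25657.5.
Balance: K_1 = K_2 + 3.88×ρ, so ρ = (K_1 − K_2)/3.88 = 11217.5/3.88 = 2890 kg/m³.

2890 kg/m³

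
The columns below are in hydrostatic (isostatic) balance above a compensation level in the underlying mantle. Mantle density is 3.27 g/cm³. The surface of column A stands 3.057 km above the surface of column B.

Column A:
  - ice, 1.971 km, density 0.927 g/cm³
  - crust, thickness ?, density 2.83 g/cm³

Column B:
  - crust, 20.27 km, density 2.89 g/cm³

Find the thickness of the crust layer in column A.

Take the compensation level at the base of the deeper column (depth z_c below the surface of column A) and equate Σ ρ_i t_i down to z_c; mantle fills any gap and the z_c terms cancel.
Column A: 1.971×0.927 + x×2.83 + (z_c − 1.971 − x)×3.27
Column B: 3.057×0 + 20.27×2.89 + (z_c − 3.057 − 20.27)×3.27
The z_c×3.27 term appears on both sides and cancels. Collect the known terms of each column as K = Σ(ρt)_known − 3.27 × (depth of known layers): K_A = 1.827117 − 3.27×1.971 = −4.618053; K_B = 58.5803 − 3.27×(3.057 + 20.27) = −17.69899.
Balance: K_A − x×(3.27 − 2.83) = K_B, so x = (K_A − K_B)/(3.27 − 2.83) = 13.0809/0.44 = 29.7 km.

29.7 km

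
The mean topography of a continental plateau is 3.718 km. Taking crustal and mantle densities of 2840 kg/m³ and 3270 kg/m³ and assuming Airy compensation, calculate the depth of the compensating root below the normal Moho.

24.6 km

Equating mass per unit area of the two columns: the weight of the topography is balanced by the buoyancy of the root, ρ_c h = (ρ_m − ρ_c) r.
r = h · ρ_c / (ρ_m − ρ_c) = 3.718 km × 2840 / (3270 − 2840) = 24.6 km.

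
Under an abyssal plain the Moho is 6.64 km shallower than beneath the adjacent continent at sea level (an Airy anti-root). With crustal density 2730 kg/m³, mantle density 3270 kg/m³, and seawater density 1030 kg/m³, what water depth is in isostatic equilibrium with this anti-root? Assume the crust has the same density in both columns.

2.11 km

Replacing a thickness d of crust by seawater at the top must be balanced by replacing crust with mantle at the base: d (ρ_c − ρ_w) = a (ρ_m − ρ_c).
d = a (ρ_m − ρ_c)/(ρ_c − ρ_w) = 6.64 km × 540/1700 = 2.11 km.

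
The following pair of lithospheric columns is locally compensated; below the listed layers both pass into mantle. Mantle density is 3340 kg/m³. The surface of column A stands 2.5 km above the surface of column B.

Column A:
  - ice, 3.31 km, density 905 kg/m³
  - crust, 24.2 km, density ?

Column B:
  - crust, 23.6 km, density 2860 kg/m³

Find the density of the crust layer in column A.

Take the compensation level at the base of the deeper column (depth z_c below the surface of column A) and equate Σ ρ_i t_i down to z_c; mantle fills any gap and the z_c terms cancel.
Column A: 3.31×905 + 24.2×ρ + (z_c − 27.51)×3340
Column B: 2.5×0 + 23.6×2860 + (z_c − 2.5 − 23.6)×3340
The z_c×3340 term appears on both sides and cancels. Collect the known terms of each column as K = Σ(ρt)_known − 3340 × (depth of known layers): K_A = 2995.55 − 3340×27.51 = −88887.85; K_B = 67496 − 3340×(2.5 + 23.6) = −19678.
Balance: K_A + 24.2×ρ = K_B, so ρ = (K_B − K_A)/24.2 = 69209.9/24.2 = 2860 kg/m³.

2860 kg/m³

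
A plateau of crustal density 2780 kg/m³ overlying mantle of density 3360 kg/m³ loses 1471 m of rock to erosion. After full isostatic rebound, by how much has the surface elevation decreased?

254 m

Rebound u = e ρ_c/ρ_m = 1471 m × 2780/3360 = 1217 m.
Net surface drop = e − u = 1471 m − 1217 m = e (ρ_m − ρ_c)/ρ_m = 254 m.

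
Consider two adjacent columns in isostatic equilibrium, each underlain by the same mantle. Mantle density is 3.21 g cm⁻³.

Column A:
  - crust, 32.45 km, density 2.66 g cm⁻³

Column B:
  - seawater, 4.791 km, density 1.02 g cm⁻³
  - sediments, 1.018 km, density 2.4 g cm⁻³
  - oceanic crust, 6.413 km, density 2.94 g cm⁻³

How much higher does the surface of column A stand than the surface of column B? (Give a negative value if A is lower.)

1.5 km

For any compensation level in the mantle, the mantle terms cancel and isostasy reduces to e = (Σt_A − Σt_B) − (Σ(ρt)_A − Σ(ρt)_B) / ρ_m.
Σt_A = 32.45 km; Σt_B = 12.222 km; Σ(ρt)_A = 86.317; Σ(ρt)_B = 26.18424 (in km·g cm⁻³).
e = (32.45 − 12.222) − (86.317 − 26.18424) / 3.21 = 1.5 km.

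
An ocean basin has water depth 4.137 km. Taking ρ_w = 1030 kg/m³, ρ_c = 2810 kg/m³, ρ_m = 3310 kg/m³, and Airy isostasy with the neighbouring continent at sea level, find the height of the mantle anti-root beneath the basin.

14.7 km

Isostatic balance requires: replacing crust with seawater at the top is compensated by replacing crust with mantle at the base: d (ρ_c − ρ_w) = a (ρ_m − ρ_c).
a = d (ρ_c − ρ_w)/(ρ_m − ρ_c) = 4.137 km × 1780/500 = 14.7 km.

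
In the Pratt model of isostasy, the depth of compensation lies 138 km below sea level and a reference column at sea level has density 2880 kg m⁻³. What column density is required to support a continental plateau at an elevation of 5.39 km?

2770 kg m⁻³

Pratt balance: ρ_ref D = ρ (D + h).
ρ = ρ_ref D/(D + h) = 2880 × 138 km/(138 km + 5.39 km) = 2770 kg m⁻³.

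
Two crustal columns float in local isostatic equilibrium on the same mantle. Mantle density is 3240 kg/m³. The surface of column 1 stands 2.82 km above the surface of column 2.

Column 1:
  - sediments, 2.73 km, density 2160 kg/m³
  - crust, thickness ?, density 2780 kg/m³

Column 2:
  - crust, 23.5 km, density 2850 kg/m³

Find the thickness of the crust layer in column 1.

Take the compensation level at the base of the deeper column (depth z_c below the surface of column 1) and equate Σ ρ_i t_i down to z_c; mantle fills any gap and the z_c terms cancel.
Column 1: 2.73×2160 + x×2780 + (z_c − 2.73 − x)×3240
Column 2: 2.82×0 + 23.5×2850 + (z_c − 2.82 − 23.5)×3240
The z_c×3240 term appears on both sides and cancels. Collect the known terms of each column as K = Σ(ρt)_known − 3240 × (depth of known layers): K_1 = 5896.8 − 3240×2.73 = −2948.4; K_2 = 66975 − 3240×(2.82 + 23.5) = −18301.8.
Balance: K_1 − x×(3240 − 2780) = K_2, so x = (K_1 − K_2)/(3240 − 2780) = 15353.4/460 = 33.4 km.

33.4 km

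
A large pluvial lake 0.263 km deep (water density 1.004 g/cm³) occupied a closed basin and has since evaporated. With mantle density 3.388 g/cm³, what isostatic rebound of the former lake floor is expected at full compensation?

0.0779 km

u = d ρ_w/ρ_m = 0.263 km × 1.004/3.388 = 0.0779 km.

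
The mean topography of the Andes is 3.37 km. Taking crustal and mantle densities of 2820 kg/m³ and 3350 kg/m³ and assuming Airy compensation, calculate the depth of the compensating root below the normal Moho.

In Airy isostatic equilibrium: the weight of the topography is balanced by the buoyancy of the root, ρ_c h = (ρ_m − ρ_c) r.
r = h · ρ_c / (ρ_m − ρ_c) = 3.37 km × 2820 / (3350 − 2820) = 17.9 km.

17.9 km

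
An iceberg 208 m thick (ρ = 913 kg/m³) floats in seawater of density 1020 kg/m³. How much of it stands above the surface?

Floating equilibrium: submerged depth d = t ρ_obj/ρ_fluid = 208 m × 913/1020 = 186.2 m.
Freeboard = t − d = 208 m − 186.2 m = 21.8 m.

21.8 m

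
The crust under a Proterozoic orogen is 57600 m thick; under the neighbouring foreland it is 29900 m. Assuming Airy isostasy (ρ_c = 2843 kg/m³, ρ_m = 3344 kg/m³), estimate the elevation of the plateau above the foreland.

4150 m

Excess crust Δ = 57600 m − 29900 m = 27700 m, split between elevation h and root r with h + r = Δ.
Airy balance ρ_c h = (ρ_m − ρ_c) r gives r = h ρ_c/(ρ_m − ρ_c), so h (1 + ρ_c/(ρ_m − ρ_c)) = Δ, i.e. h = Δ (ρ_m − ρ_c)/ρ_m.
h = 27700 m × 501/3344 = 4150 m.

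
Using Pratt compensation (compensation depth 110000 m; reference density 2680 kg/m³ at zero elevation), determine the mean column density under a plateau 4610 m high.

2570 kg/m³

Pratt balance: ρ_ref D = ρ (D + h).
ρ = ρ_ref D/(D + h) = 2680 × 110000 m/(110000 m + 4610 m) = 2570 kg/m³.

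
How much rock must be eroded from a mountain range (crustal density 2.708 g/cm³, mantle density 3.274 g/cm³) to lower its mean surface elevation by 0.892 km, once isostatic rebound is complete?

Net drop Δ = e − u = e − e ρ_c/ρ_m = e (ρ_m − ρ_c)/ρ_m.
e = Δ ρ_m/(ρ_m − ρ_c) = 0.892 km × 3.274/0.566 = 5.16 km.

5.16 km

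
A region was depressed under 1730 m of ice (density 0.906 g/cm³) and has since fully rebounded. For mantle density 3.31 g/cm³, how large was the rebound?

474 m

Removing the load lets mantle flow back in; uplift u satisfies ρ_ice t = ρ_m u.
u = t ρ_ice/ρ_m = 1730 m × 0.906/3.31 = 474 m.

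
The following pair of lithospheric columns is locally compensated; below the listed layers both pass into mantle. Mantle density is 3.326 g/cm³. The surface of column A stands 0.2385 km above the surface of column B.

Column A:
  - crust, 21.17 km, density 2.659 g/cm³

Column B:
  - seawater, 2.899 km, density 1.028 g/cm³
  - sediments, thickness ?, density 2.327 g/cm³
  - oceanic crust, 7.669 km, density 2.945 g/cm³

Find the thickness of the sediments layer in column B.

3.75 km

Take the compensation level at the base of the deeper column (depth z_c below the surface of column A) and equate Σ ρ_i t_i down to z_c; mantle fills any gap and the z_c terms cancel.
Column A: 21.17×2.659 + (z_c − 21.17)×3.326
Column B: 0.2385×0 + 2.899×1.028 + x×2.327 + 7.669×2.945 + (z_c − 0.2385 − 10.568 − x)×3.326
The z_c×3.326 term appears on both sides and cancels. Collect the known terms of each column as K = Σ(ρt)_known − 3.326 × (depth of known layers): K_A = 56.29103 − 3.326×21.17 = −14.12039; K_B = 25.565377 − 3.326×(0.2385 + 10.568) = −10.377042.
Balance: K_A = K_B − x×(3.326 − 2.327), so x = (K_B − K_A)/(3.326 − 2.327) = 3.74335/0.999 = 3.75 km.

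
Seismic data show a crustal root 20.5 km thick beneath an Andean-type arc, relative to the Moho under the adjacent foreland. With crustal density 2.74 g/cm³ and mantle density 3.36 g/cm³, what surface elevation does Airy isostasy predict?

Balancing pressure at the compensation depth: ρ_c h = (ρ_m − ρ_c) r.
h = r (ρ_m − ρ_c) / ρ_c = 20.5 km × (3.36 − 2.74) / 2.74 = 4.64 km.

4.64 km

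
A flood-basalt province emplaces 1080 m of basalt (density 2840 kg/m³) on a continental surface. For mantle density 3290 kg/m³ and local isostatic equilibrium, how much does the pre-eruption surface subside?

Subaerial loading: s = t ρ_load / ρ_m.
s = 1080 m × 2840/3290 = 932 m.

932 m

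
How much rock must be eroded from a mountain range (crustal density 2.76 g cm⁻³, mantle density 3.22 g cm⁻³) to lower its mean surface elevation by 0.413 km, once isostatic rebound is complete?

2.89 km

Net drop Δ = e − u = e − e ρ_c/ρ_m = e (ρ_m − ρ_c)/ρ_m.
e = Δ ρ_m/(ρ_m − ρ_c) = 0.413 km × 3.22/0.46 = 2.89 km.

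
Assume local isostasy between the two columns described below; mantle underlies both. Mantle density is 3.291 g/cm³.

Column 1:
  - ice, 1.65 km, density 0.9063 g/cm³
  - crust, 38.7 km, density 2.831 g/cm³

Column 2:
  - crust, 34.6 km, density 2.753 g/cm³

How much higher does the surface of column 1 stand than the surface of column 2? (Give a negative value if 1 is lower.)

For any compensation level in the mantle, the mantle terms cancel and isostasy reduces to e = (Σt_1 − Σt_2) − (Σ(ρt)_1 − Σ(ρt)_2) / ρ_m.
Σt_1 = 40.35 km; Σt_2 = 34.6 km; Σ(ρt)_1 = 111.055095; Σ(ρt)_2 = 95.2538 (in km·g/cm³).
e = (40.35 − 34.6) − (111.055095 − 95.2538) / 3.291 = 0.949 km.

0.949 km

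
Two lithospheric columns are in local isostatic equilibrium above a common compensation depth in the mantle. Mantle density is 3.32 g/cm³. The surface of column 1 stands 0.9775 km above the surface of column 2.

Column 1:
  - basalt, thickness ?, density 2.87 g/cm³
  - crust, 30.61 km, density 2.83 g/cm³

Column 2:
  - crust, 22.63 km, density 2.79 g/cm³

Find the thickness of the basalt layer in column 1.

Take the compensation level at the base of the deeper column (depth z_c below the surface of column 1) and equate Σ ρ_i t_i down to z_c; mantle fills any gap and the z_c terms cancel.
Column 1: x×2.87 + 30.61×2.83 + (z_c − 30.61 − x)×3.32
Column 2: 0.9775×0 + 22.63×2.79 + (z_c − 0.9775 − 22.63)×3.32
The z_c×3.32 term appears on both sides and cancels. Collect the known terms of each column as K = Σ(ρt)_known − 3.32 × (depth of known layers): K_1 = 86.6263 − 3.32×30.61 = −14.9989; K_2 = 63.1377 − 3.32×(0.9775 + 22.63) = −15.2392.
Balance: K_1 − x×(3.32 − 2.87) = K_2, so x = (K_1 − K_2)/(3.32 − 2.87) = 0.2403/0.45 = 0.534 km.

0.534 km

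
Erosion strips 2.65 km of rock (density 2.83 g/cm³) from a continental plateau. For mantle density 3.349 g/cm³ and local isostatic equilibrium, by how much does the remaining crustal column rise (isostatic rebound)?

2.24 km

Unloading: uplift u = e ρ_c/ρ_m = 2.65 km × 2.83/3.349 = 2.24 km.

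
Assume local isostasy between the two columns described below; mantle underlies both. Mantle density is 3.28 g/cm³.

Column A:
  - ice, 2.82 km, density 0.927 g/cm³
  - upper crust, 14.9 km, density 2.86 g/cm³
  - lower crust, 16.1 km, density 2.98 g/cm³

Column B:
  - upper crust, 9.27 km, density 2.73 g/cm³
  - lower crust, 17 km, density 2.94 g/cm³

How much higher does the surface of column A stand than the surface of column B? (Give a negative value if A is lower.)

For any compensation level in the mantle, the mantle terms cancel and isostasy reduces to e = (Σt_A − Σt_B) − (Σ(ρt)_A − Σ(ρt)_B) / ρ_m.
Σt_A = 33.82 km; Σt_B = 26.27 km; Σ(ρt)_A = 93.20614; Σ(ρt)_B = 75.2871 (in km·g/cm³).
e = (33.82 − 26.27) − (93.20614 − 75.2871) / 3.28 = 2.09 km.

2.09 km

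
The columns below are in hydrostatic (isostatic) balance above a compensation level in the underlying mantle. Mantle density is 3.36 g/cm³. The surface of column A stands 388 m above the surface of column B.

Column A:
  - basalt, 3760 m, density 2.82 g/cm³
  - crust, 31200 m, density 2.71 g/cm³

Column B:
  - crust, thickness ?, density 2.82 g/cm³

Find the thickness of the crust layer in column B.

38900 m

Take the compensation level at the base of the deeper column (depth z_c below the surface of column A) and equate Σ ρ_i t_i down to z_c; mantle fills any gap and the z_c terms cancel.
Column A: 3760×2.82 + 31200×2.71 + (z_c − 34960)×3.36
Column B: 388×0 + x×2.82 + (z_c − 388 − 0 − x)×3.36
The z_c×3.36 term appears on both sides and cancels. Collect the known terms of each column as K = Σ(ρt)_known − 3.36 × (depth of known layers): K_A = 95155.2 − 3.36×34960 = −22310.4; K_B = 0 − 3.36×(388 + 0) = −1303.68.
Balance: K_A = K_B − x×(3.36 − 2.82), so x = (K_B − K_A)/(3.36 − 2.82) = 21006.7/0.54 = 38900 m.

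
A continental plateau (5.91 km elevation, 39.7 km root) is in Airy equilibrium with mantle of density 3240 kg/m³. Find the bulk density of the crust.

ρ_c h = (ρ_m − ρ_c) r → ρ_c (h + r) = ρ_m r → ρ_c = ρ_m r / (h + r).
ρ_c = 3240 × 39.7 km / (5.91 km + 39.7 km) = 2820 kg/m³.

2820 kg/m³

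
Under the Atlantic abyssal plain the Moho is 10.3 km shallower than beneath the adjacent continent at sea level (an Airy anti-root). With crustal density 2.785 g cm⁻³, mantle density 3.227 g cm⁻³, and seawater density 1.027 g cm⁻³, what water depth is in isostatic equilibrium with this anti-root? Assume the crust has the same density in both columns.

2.59 km

Replacing a thickness d of crust by seawater at the top must be balanced by replacing crust with mantle at the base: d (ρ_c − ρ_w) = a (ρ_m − ρ_c).
d = a (ρ_m − ρ_c)/(ρ_c − ρ_w) = 10.3 km × 0.442/1.758 = 2.59 km.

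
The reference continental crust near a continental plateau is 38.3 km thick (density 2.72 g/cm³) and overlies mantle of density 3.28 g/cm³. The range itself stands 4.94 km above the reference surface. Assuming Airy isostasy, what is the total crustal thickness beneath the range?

67.2 km

Root depth r = h ρ_c / (ρ_m − ρ_c) = 4.94 km × 2.72 / 0.56 = 23.99 km.
Total thickness = T + h + r = 38.3 km + 4.94 km + 23.99 km = 67.2 km.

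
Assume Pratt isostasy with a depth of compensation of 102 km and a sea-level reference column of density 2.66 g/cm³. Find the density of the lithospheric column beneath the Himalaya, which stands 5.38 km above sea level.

Pratt balance: ρ_ref D = ρ (D + h).
ρ = ρ_ref D/(D + h) = 2.66 × 102 km/(102 km + 5.38 km) = 2.53 g/cm³.

2.53 g/cm³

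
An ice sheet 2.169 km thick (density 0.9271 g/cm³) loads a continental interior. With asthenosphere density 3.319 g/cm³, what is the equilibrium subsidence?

0.606 km

For local isostatic compensation: the ice load ρ_ice t is balanced by mantle displaced below, ρ_m s.
s = t ρ_ice / ρ_m = 2.169 km × 0.9271/3.319 = 0.606 km.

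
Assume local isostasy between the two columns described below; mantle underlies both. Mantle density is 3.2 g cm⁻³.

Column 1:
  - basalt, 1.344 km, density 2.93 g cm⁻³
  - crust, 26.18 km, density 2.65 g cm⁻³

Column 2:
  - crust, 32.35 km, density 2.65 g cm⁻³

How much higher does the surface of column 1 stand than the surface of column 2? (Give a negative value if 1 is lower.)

−0.947 km

For any compensation level in the mantle, the mantle terms cancel and isostasy reduces to e = (Σt_1 − Σt_2) − (Σ(ρt)_1 − Σ(ρt)_2) / ρ_m.
Σt_1 = 27.524 km; Σt_2 = 32.35 km; Σ(ρt)_1 = 73.31492; Σ(ρt)_2 = 85.7275 (in km·g cm⁻³).
e = (27.524 − 32.35) − (73.31492 − 85.7275) / 3.2 = −0.947 km.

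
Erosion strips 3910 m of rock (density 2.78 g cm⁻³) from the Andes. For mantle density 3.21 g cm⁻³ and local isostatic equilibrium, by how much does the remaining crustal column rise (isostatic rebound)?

Unloading: uplift u = e ρ_c/ρ_m = 3910 m × 2.78/3.21 = 3390 m.

3390 m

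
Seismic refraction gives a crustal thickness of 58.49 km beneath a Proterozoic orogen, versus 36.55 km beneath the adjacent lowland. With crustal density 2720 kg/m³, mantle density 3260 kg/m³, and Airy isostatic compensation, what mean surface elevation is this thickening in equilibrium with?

Excess crust Δ = 58.49 km − 36.55 km = 21.94 km, split between elevation h and root r with h + r = Δ.
Airy balance ρ_c h = (ρ_m − ρ_c) r gives r = h ρ_c/(ρ_m − ρ_c), so h (1 + ρ_c/(ρ_m − ρ_c)) = Δ, i.e. h = Δ (ρ_m − ρ_c)/ρ_m.
h = 21.94 km × 540/3260 = 3.63 km.

3.63 km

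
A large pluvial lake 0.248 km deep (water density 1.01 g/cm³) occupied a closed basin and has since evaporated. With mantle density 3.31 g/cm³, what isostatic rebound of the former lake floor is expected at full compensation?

0.0757 km

u = d ρ_w/ρ_m = 0.248 km × 1.01/3.31 = 0.0757 km.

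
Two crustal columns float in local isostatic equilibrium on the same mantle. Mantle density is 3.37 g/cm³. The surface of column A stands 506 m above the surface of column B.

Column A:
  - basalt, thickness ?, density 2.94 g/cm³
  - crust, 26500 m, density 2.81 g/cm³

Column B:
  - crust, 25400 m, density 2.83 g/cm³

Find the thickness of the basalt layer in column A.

1350 m

Take the compensation level at the base of the deeper column (depth z_c below the surface of column A) and equate Σ ρ_i t_i down to z_c; mantle fills any gap and the z_c terms cancel.
Column A: x×2.94 + 26500×2.81 + (z_c − 26500 − x)×3.37
Column B: 506×0 + 25400×2.83 + (z_c − 506 − 25400)×3.37
The z_c×3.37 term appears on both sides and cancels. Collect the known terms of each column as K = Σ(ρt)_known − 3.37 × (depth of known layers): K_A = 74465 − 3.37×26500 = −14840; K_B = 71882 − 3.37×(506 + 25400) = −15421.22.
Balance: K_A − x×(3.37 − 2.94) = K_B, so x = (K_A − K_B)/(3.37 − 2.94) = 581.22/0.43 = 1350 m.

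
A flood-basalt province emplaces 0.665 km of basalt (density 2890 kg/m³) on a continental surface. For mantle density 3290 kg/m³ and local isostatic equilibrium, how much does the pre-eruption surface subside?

0.584 km

Subaerial loading: s = t ρ_load / ρ_m.
s = 0.665 km × 2890/3290 = 0.584 km.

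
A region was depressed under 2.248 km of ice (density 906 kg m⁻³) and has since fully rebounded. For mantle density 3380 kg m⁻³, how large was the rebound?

Removing the load lets mantle flow back in; uplift u satisfies ρ_ice t = ρ_m u.
u = t ρ_ice/ρ_m = 2.248 km × 906/3380 = 0.603 km.

0.603 km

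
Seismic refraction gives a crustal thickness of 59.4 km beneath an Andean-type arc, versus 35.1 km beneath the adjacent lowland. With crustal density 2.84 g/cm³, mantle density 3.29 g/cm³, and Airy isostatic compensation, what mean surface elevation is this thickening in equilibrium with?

Excess crust Δ = 59.4 km − 35.1 km = 24.3 km, split between elevation h and root r with h + r = Δ.
Airy balance ρ_c h = (ρ_m − ρ_c) r gives r = h ρ_c/(ρ_m − ρ_c), so h (1 + ρ_c/(ρ_m − ρ_c)) = Δ, i.e. h = Δ (ρ_m − ρ_c)/ρ_m.
h = 24.3 km × 0.45/3.29 = 3.32 km.

3.32 km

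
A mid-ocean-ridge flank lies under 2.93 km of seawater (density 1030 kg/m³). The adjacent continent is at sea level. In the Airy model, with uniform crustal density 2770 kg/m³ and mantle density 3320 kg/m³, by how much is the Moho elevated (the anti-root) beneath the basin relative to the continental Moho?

9.27 km

By Archimedes' principle applied to the lithosphere: replacing crust with seawater at the top is compensated by replacing crust with mantle at the base: d (ρ_c − ρ_w) = a (ρ_m − ρ_c).
a = d (ρ_c − ρ_w)/(ρ_m − ρ_c) = 2.93 km × 1740/550 = 9.27 km.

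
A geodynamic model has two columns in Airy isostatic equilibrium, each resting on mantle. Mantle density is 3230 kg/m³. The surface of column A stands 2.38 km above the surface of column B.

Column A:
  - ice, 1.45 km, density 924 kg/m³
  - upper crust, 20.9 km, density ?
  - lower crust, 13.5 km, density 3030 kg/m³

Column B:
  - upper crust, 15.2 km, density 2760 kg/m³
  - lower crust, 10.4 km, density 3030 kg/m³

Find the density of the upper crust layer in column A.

Take the compensation level at the base of the deeper column (depth z_c below the surface of column A) and equate Σ ρ_i t_i down to z_c; mantle fills any gap and the z_c terms cancel.
Column A: 1.45×924 + 20.9×ρ + 13.5×3030 + (z_c − 35.85)×3230
Column B: 2.38×0 + 15.2×2760 + 10.4×3030 + (z_c − 2.38 − 25.6)×3230
The z_c×3230 term appears on both sides and cancels. Collect the known terms of each column as K = Σ(ρt)_known − 3230 × (depth of known layers): K_A = 42244.8 − 3230×35.85 = −73550.7; K_B = 73464 − 3230×(2.38 + 25.6) = −16911.4.
Balance: K_A + 20.9×ρ = K_B, so ρ = (K_B − K_A)/20.9 = 56639.3/20.9 = 2710 kg/m³.

2710 kg/m³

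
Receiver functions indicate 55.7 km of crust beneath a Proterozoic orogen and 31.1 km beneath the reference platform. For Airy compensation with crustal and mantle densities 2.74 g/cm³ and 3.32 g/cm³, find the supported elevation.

4.3 km

Excess crust Δ = 55.7 km − 31.1 km = 24.6 km, split between elevation h and root r with h + r = Δ.
Airy balance ρ_c h = (ρ_m − ρ_c) r gives r = h ρ_c/(ρ_m − ρ_c), so h (1 + ρ_c/(ρ_m − ρ_c)) = Δ, i.e. h = Δ (ρ_m − ρ_c)/ρ_m.
h = 24.6 km × 0.58/3.32 = 4.3 km.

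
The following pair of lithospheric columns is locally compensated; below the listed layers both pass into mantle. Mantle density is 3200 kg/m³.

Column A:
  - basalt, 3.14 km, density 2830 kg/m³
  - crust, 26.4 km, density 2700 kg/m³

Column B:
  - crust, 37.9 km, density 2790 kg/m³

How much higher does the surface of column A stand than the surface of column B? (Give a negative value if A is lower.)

For any compensation level in the mantle, the mantle terms cancel and isostasy reduces to e = (Σt_A − Σt_B) − (Σ(ρt)_A − Σ(ρt)_B) / ρ_m.
Σt_A = 29.54 km; Σt_B = 37.9 km; Σ(ρt)_A = 80166.2; Σ(ρt)_B = 105741 (in km·kg/m³).
e = (29.54 − 37.9) − (80166.2 − 105741) / 3200 = −0.368 km.

−0.368 km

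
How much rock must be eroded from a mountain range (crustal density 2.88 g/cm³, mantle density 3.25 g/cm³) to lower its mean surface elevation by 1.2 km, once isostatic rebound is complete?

10.5 km

Net drop Δ = e − u = e − e ρ_c/ρ_m = e (ρ_m − ρ_c)/ρ_m.
e = Δ ρ_m/(ρ_m − ρ_c) = 1.2 km × 3.25/0.37 = 10.5 km.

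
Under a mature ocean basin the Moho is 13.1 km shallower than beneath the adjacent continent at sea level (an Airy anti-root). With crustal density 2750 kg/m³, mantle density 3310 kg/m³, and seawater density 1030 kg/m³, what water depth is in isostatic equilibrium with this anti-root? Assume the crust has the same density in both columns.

Replacing a thickness d of crust by seawater at the top must be balanced by replacing crust with mantle at the base: d (ρ_c − ρ_w) = a (ρ_m − ρ_c).
d = a (ρ_m − ρ_c)/(ρ_c − ρ_w) = 13.1 km × 560/1720 = 4.27 km.

4.27 km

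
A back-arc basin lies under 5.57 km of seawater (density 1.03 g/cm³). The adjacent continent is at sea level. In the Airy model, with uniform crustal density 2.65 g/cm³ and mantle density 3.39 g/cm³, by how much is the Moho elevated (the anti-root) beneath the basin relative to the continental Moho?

12.2 km

Isostatic balance requires: replacing crust with seawater at the top is compensated by replacing crust with mantle at the base: d (ρ_c − ρ_w) = a (ρ_m − ρ_c).
a = d (ρ_c − ρ_w)/(ρ_m − ρ_c) = 5.57 km × 1.62/0.74 = 12.2 km.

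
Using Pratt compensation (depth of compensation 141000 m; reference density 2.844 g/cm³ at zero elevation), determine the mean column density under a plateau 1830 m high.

2.81 g/cm³

Pratt balance: ρ_ref D = ρ (D + h).
ρ = ρ_ref D/(D + h) = 2.844 × 141000 m/(141000 m + 1830 m) = 2.81 g/cm³.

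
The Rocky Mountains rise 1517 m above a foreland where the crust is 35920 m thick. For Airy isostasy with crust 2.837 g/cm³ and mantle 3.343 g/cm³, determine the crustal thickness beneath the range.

Root depth r = h ρ_c / (ρ_m − ρ_c) = 1517 m × 2.837 / 0.506 = 8505 m.
Total thickness = T + h + r = 35920 m + 1517 m + 8505 m = 45900 m.

45900 m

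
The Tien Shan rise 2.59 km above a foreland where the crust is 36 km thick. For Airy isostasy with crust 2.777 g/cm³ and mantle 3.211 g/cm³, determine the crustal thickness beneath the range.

Root depth r = h ρ_c / (ρ_m − ρ_c) = 2.59 km × 2.777 / 0.434 = 16.57 km.
Total thickness = T + h + r = 36 km + 2.59 km + 16.57 km = 55.2 km.

55.2 km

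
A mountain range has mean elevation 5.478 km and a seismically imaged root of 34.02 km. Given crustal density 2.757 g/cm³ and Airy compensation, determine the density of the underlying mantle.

3.2 g/cm³

Airy balance: ρ_c h = (ρ_m − ρ_c) r → ρ_m = ρ_c (1 + h/r).
ρ_m = 2.757 × (1 + 5.478 km/34.02 km) = 3.2 g/cm³.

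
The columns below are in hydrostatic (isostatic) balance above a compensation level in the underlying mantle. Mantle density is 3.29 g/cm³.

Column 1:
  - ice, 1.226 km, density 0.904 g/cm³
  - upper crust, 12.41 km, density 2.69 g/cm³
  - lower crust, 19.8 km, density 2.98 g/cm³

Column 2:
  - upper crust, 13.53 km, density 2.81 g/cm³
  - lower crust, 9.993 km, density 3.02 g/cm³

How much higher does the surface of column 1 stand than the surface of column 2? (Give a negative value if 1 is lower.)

For any compensation level in the mantle, the mantle terms cancel and isostasy reduces to e = (Σt_1 − Σt_2) − (Σ(ρt)_1 − Σ(ρt)_2) / ρ_m.
Σt_1 = 33.436 km; Σt_2 = 23.523 km; Σ(ρt)_1 = 93.495204; Σ(ρt)_2 = 68.19816 (in km·g/cm³).
e = (33.436 − 23.523) − (93.495204 − 68.19816) / 3.29 = 2.22 km.

2.22 km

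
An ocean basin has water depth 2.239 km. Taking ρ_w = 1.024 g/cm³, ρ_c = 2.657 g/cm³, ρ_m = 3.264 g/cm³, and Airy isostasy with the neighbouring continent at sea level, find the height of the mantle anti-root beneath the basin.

Isostatic balance requires: replacing crust with seawater at the top is compensated by replacing crust with mantle at the base: d (ρ_c − ρ_w) = a (ρ_m − ρ_c).
a = d (ρ_c − ρ_w)/(ρ_m − ρ_c) = 2.239 km × 1.633/0.607 = 6.02 km.

6.02 km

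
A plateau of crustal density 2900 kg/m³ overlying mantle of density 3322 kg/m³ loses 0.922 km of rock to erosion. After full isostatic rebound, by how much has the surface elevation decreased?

0.117 km

Rebound u = e ρ_c/ρ_m = 0.922 km × 2900/3322 = 0.8049 km.
Net surface drop = e − u = 0.922 km − 0.8049 km = e (ρ_m − ρ_c)/ρ_m = 0.117 km.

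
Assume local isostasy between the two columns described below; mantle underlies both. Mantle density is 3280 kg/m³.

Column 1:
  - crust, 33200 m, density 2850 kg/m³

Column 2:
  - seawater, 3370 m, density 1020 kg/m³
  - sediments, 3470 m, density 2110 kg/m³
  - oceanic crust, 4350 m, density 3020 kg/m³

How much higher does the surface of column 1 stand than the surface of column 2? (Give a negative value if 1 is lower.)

448 m

For any compensation level in the mantle, the mantle terms cancel and isostasy reduces to e = (Σt_1 − Σt_2) − (Σ(ρt)_1 − Σ(ρt)_2) / ρ_m.
Σt_1 = 33200 m; Σt_2 = 11190 m; Σ(ρt)_1 = 94620000; Σ(ρt)_2 = 23896100 (in m·kg/m³).
e = (33200 − 11190) − (94620000 − 23896100) / 3280 = 448 m.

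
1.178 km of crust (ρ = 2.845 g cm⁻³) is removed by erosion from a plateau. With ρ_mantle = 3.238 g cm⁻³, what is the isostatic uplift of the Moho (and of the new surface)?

Unloading: uplift u = e ρ_c/ρ_m = 1.178 km × 2.845/3.238 = 1.04 km.

1.04 km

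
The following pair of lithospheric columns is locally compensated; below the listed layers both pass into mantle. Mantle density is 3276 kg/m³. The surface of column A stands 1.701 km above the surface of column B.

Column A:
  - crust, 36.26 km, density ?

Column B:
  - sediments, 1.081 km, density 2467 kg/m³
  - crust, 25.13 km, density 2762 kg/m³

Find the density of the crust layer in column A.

Take the compensation level at the base of the deeper column (depth z_c below the surface of column A) and equate Σ ρ_i t_i down to z_c; mantle fills any gap and the z_c terms cancel.
Column A: 36.26×ρ + (z_c − 36.26)×3276
Column B: 1.701×0 + 1.081×2467 + 25.13×2762 + (z_c − 1.701 − 26.211)×3276
The z_c×3276 term appears on both sides and cancels. Collect the known terms of each column as K = Σ(ρt)_known − 3276 × (depth of known layers): K_A = 0 − 3276×36.26 = −118787.76; K_B = 72075.887 − 3276×(1.701 + 26.211) = −19363.825.
Balance: K_A + 36.26×ρ = K_B, so ρ = (K_B − K_A)/36.26 = 99423.9/36.26 = 2740 kg/m³.

2740 kg/m³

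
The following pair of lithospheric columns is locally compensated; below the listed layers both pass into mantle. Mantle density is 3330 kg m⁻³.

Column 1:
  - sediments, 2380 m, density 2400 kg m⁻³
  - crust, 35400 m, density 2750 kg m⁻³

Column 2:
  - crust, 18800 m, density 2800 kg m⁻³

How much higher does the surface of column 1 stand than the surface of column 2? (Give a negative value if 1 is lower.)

3840 m

For any compensation level in the mantle, the mantle terms cancel and isostasy reduces to e = (Σt_1 − Σt_2) − (Σ(ρt)_1 − Σ(ρt)_2) / ρ_m.
Σt_1 = 37780 m; Σt_2 = 18800 m; Σ(ρt)_1 = 103062000; Σ(ρt)_2 = 52640000 (in m·kg m⁻³).
e = (37780 − 18800) − (103062000 − 52640000) / 3330 = 3840 m.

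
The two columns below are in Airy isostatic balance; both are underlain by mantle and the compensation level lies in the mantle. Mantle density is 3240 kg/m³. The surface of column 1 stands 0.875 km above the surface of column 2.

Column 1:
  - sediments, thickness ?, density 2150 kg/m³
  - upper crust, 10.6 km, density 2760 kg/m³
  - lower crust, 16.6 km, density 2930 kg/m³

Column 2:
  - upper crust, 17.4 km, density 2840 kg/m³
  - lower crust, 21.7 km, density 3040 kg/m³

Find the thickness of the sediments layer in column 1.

3.58 km

Take the compensation level at the base of the deeper column (depth z_c below the surface of column 1) and equate Σ ρ_i t_i down to z_c; mantle fills any gap and the z_c terms cancel.
Column 1: x×2150 + 10.6×2760 + 16.6×2930 + (z_c − 27.2 − x)×3240
Column 2: 0.875×0 + 17.4×2840 + 21.7×3040 + (z_c − 0.875 − 39.1)×3240
The z_c×3240 term appears on both sides and cancels. Collect the known terms of each column as K = Σ(ρt)_known − 3240 × (depth of known layers): K_1 = 77894 − 3240×27.2 = −10234; K_2 = 115384 − 3240×(0.875 + 39.1) = −14135.
Balance: K_1 − x×(3240 − 2150) = K_2, so x = (K_1 − K_2)/(3240 − 2150) = 3901/1090 = 3.58 km.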